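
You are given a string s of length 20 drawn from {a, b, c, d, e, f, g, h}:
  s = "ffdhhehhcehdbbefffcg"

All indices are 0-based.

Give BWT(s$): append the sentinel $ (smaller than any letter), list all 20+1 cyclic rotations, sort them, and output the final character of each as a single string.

gdbhfhfbchfff$echehed

rank  rotation               last
    0  $ffdhhehhcehdbbefffcg  g
    1  bbefffcg$ffdhhehhcehd  d
    2  befffcg$ffdhhehhcehdb  b
    3  cehdbbefffcg$ffdhhehh  h
    4  cg$ffdhhehhcehdbbefff  f
    5  dbbefffcg$ffdhhehhceh  h
    6  dhhehhcehdbbefffcg$ff  f
    7  efffcg$ffdhhehhcehdbb  b
    8  ehdbbefffcg$ffdhhehhc  c
    9  ehhcehdbbefffcg$ffdhh  h
   10  fcg$ffdhhehhcehdbbeff  f
   11  fdhhehhcehdbbefffcg$f  f
   12  ffcg$ffdhhehhcehdbbef  f
   13  ffdhhehhcehdbbefffcg$  $
   14  fffcg$ffdhhehhcehdbbe  e
   15  g$ffdhhehhcehdbbefffc  c
   16  hcehdbbefffcg$ffdhheh  h
   17  hdbbefffcg$ffdhhehhce  e
   18  hehhcehdbbefffcg$ffdh  h
   19  hhcehdbbefffcg$ffdhhe  e
   20  hhehhcehdbbefffcg$ffd  d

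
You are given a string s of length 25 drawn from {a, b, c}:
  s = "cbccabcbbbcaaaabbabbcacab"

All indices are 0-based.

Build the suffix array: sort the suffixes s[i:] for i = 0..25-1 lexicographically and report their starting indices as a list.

[11, 12, 13, 23, 14, 17, 4, 21, 24, 16, 15, 7, 8, 18, 9, 19, 5, 1, 10, 22, 3, 20, 6, 0, 2]

rank | idx | suffix
   0 |  11 | aaaabbabbcacab
   1 |  12 | aaabbabbcacab
   2 |  13 | aabbabbcacab
   3 |  23 | ab
   4 |  14 | abbabbcacab
   5 |  17 | abbcacab
   6 |   4 | abcbbbcaaaabbabbcacab
   7 |  21 | acab
   8 |  24 | b
   9 |  16 | babbcacab
  10 |  15 | bbabbcacab
  11 |   7 | bbbcaaaabbabbcacab
  12 |   8 | bbcaaaabbabbcacab
  13 |  18 | bbcacab
  14 |   9 | bcaaaabbabbcacab
  15 |  19 | bcacab
  16 |   5 | bcbbbcaaaabbabbcacab
  17 |   1 | bccabcbbbcaaaabbabbcacab
  18 |  10 | caaaabbabbcacab
  19 |  22 | cab
  20 |   3 | cabcbbbcaaaabbabbcacab
  21 |  20 | cacab
  22 |   6 | cbbbcaaaabbabbcacab
  23 |   0 | cbccabcbbbcaaaabbabbcacab
  24 |   2 | ccabcbbbcaaaabbabbcacab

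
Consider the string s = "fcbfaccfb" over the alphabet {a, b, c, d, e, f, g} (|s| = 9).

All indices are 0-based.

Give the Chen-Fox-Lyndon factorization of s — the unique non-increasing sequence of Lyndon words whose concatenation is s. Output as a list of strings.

emit factor 1: 'f' (i=0, period=1)
emit factor 2: 'c' (i=1, period=1)
emit factor 3: 'bf' (i=2, period=2)
emit factor 4: 'accfb' (i=4, period=5)

["f", "c", "bf", "accfb"]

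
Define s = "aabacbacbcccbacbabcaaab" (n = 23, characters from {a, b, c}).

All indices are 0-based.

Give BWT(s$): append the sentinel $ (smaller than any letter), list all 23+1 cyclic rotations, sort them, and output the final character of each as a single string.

rank  rotation                  last
    0  $aabacbacbcccbacbabcaaab  b
    1  aaab$aabacbacbcccbacbabc  c
    2  aab$aabacbacbcccbacbabca  a
    3  aabacbacbcccbacbabcaaab$  $
    4  ab$aabacbacbcccbacbabcaa  a
    5  abacbacbcccbacbabcaaab$a  a
    6  abcaaab$aabacbacbcccbacb  b
    7  acbabcaaab$aabacbacbcccb  b
    8  acbacbcccbacbabcaaab$aab  b
    9  acbcccbacbabcaaab$aabacb  b
   10  b$aabacbacbcccbacbabcaaa  a
   11  babcaaab$aabacbacbcccbac  c
   12  bacbabcaaab$aabacbacbccc  c
   13  bacbacbcccbacbabcaaab$aa  a
   14  bacbcccbacbabcaaab$aabac  c
   15  bcaaab$aabacbacbcccbacba  a
   16  bcccbacbabcaaab$aabacbac  c
   17  caaab$aabacbacbcccbacbab  b
   18  cbabcaaab$aabacbacbcccba  a
   19  cbacbabcaaab$aabacbacbcc  c
   20  cbacbcccbacbabcaaab$aaba  a
   21  cbcccbacbabcaaab$aabacba  a
   22  ccbacbabcaaab$aabacbacbc  c
   23  cccbacbabcaaab$aabacbacb  b

bca$aabbbbaccacacbacaacb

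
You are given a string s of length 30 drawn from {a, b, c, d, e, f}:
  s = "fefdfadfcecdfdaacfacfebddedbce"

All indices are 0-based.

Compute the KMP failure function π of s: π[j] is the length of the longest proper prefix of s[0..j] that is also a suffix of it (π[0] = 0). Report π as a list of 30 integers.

π[0] = 0
j=1 s[j]='e': π[1]=0 (border '')
j=2 s[j]='f': π[2]=1 (border 'f')
j=3 s[j]='d': k: 1→0; π[3]=0 (border '')
j=4 s[j]='f': π[4]=1 (border 'f')
j=5 s[j]='a': k: 1→0; π[5]=0 (border '')
j=6 s[j]='d': π[6]=0 (border '')
j=7 s[j]='f': π[7]=1 (border 'f')
j=8 s[j]='c': k: 1→0; π[8]=0 (border '')
j=9 s[j]='e': π[9]=0 (border '')
j=10 s[j]='c': π[10]=0 (border '')
j=11 s[j]='d': π[11]=0 (border '')
j=12 s[j]='f': π[12]=1 (border 'f')
j=13 s[j]='d': k: 1→0; π[13]=0 (border '')
j=14 s[j]='a': π[14]=0 (border '')
j=15 s[j]='a': π[15]=0 (border '')
j=16 s[j]='c': π[16]=0 (border '')
j=17 s[j]='f': π[17]=1 (border 'f')
j=18 s[j]='a': k: 1→0; π[18]=0 (border '')
j=19 s[j]='c': π[19]=0 (border '')
j=20 s[j]='f': π[20]=1 (border 'f')
j=21 s[j]='e': π[21]=2 (border 'fe')
j=22 s[j]='b': k: 2→0; π[22]=0 (border '')
j=23 s[j]='d': π[23]=0 (border '')
j=24 s[j]='d': π[24]=0 (border '')
j=25 s[j]='e': π[25]=0 (border '')
j=26 s[j]='d': π[26]=0 (border '')
j=27 s[j]='b': π[27]=0 (border '')
j=28 s[j]='c': π[28]=0 (border '')
j=29 s[j]='e': π[29]=0 (border '')

[0, 0, 1, 0, 1, 0, 0, 1, 0, 0, 0, 0, 1, 0, 0, 0, 0, 1, 0, 0, 1, 2, 0, 0, 0, 0, 0, 0, 0, 0]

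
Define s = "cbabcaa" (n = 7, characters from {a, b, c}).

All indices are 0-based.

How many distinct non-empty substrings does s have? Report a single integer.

24

sorted suffixes:
  #0 SA[0]=6  'a'
  #1 SA[1]=5  'aa'
  #2 SA[2]=2  'abcaa'
  #3 SA[3]=1  'babcaa'
  #4 SA[4]=3  'bcaa'
  #5 SA[5]=4  'caa'
  #6 SA[6]=0  'cbabcaa'

SA = [6, 5, 2, 1, 3, 4, 0]
[i] adj suffixes → lcp
  [1] 6/5 → 1 ('a')
  [2] 5/2 → 1 ('a')
  [3] 2/1 → 0 ('')
  [4] 1/3 → 1 ('b')
  [5] 3/4 → 0 ('')
  [6] 4/0 → 1 ('c')

n(n+1)/2 = 7·8/2 = 28
Σ LCP = 0 + 1 + 1 + 0 + 1 + 0 + 1 = 4
distinct = 28 − 4 = 24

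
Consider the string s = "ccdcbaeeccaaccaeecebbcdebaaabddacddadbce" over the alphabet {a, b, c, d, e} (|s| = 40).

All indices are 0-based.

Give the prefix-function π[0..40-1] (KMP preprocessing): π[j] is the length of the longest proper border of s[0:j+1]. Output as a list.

π[0] = 0
j=1 s[j]='c': π[1]=1 (border 'c')
j=2 s[j]='d': k: 1→0; π[2]=0 (border '')
j=3 s[j]='c': π[3]=1 (border 'c')
j=4 s[j]='b': k: 1→0; π[4]=0 (border '')
j=5 s[j]='a': π[5]=0 (border '')
j=6 s[j]='e': π[6]=0 (border '')
j=7 s[j]='e': π[7]=0 (border '')
j=8 s[j]='c': π[8]=1 (border 'c')
j=9 s[j]='c': π[9]=2 (border 'cc')
j=10 s[j]='a': k: 2→1→0; π[10]=0 (border '')
j=11 s[j]='a': π[11]=0 (border '')
j=12 s[j]='c': π[12]=1 (border 'c')
j=13 s[j]='c': π[13]=2 (border 'cc')
j=14 s[j]='a': k: 2→1→0; π[14]=0 (border '')
j=15 s[j]='e': π[15]=0 (border '')
j=16 s[j]='e': π[16]=0 (border '')
j=17 s[j]='c': π[17]=1 (border 'c')
j=18 s[j]='e': k: 1→0; π[18]=0 (border '')
j=19 s[j]='b': π[19]=0 (border '')
j=20 s[j]='b': π[20]=0 (border '')
j=21 s[j]='c': π[21]=1 (border 'c')
j=22 s[j]='d': k: 1→0; π[22]=0 (border '')
j=23 s[j]='e': π[23]=0 (border '')
j=24 s[j]='b': π[24]=0 (border '')
j=25 s[j]='a': π[25]=0 (border '')
j=26 s[j]='a': π[26]=0 (border '')
j=27 s[j]='a': π[27]=0 (border '')
j=28 s[j]='b': π[28]=0 (border '')
j=29 s[j]='d': π[29]=0 (border '')
j=30 s[j]='d': π[30]=0 (border '')
j=31 s[j]='a': π[31]=0 (border '')
j=32 s[j]='c': π[32]=1 (border 'c')
j=33 s[j]='d': k: 1→0; π[33]=0 (border '')
j=34 s[j]='d': π[34]=0 (border '')
j=35 s[j]='a': π[35]=0 (border '')
j=36 s[j]='d': π[36]=0 (border '')
j=37 s[j]='b': π[37]=0 (border '')
j=38 s[j]='c': π[38]=1 (border 'c')
j=39 s[j]='e': k: 1→0; π[39]=0 (border '')

[0, 1, 0, 1, 0, 0, 0, 0, 1, 2, 0, 0, 1, 2, 0, 0, 0, 1, 0, 0, 0, 1, 0, 0, 0, 0, 0, 0, 0, 0, 0, 0, 1, 0, 0, 0, 0, 0, 1, 0]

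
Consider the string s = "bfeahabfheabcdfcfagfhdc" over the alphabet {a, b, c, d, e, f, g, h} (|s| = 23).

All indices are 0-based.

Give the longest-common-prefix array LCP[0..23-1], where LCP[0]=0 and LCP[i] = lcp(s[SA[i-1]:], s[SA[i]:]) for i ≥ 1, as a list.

[0, 2, 1, 1, 0, 1, 2, 0, 1, 1, 0, 1, 0, 2, 0, 1, 1, 1, 2, 0, 0, 1, 1]

sorted suffixes:
  #0 SA[0]=10  'abcdfcfagfhdc'
  #1 SA[1]=5  'abfheabcdfcfagfhdc'
  #2 SA[2]=17  'agfhdc'
  #3 SA[3]=3  'ahabfheabcdfcfagfhdc'
  #4 SA[4]=11  'bcdfcfagfhdc'
  #5 SA[5]=0  'bfeahabfheabcdfcfagfhdc'
  #6 SA[6]=6  'bfheabcdfcfagfhdc'
  #7 SA[7]=22  'c'
  #8 SA[8]=12  'cdfcfagfhdc'
  #9 SA[9]=15  'cfagfhdc'
  #10 SA[10]=21  'dc'
  #11 SA[11]=13  'dfcfagfhdc'
  #12 SA[12]=9  'eabcdfcfagfhdc'
  #13 SA[13]=2  'eahabfheabcdfcfagfhdc'
  #14 SA[14]=16  'fagfhdc'
  #15 SA[15]=14  'fcfagfhdc'
  #16 SA[16]=1  'feahabfheabcdfcfagfhdc'
  #17 SA[17]=19  'fhdc'
  #18 SA[18]=7  'fheabcdfcfagfhdc'
  #19 SA[19]=18  'gfhdc'
  #20 SA[20]=4  'habfheabcdfcfagfhdc'
  #21 SA[21]=20  'hdc'
  #22 SA[22]=8  'heabcdfcfagfhdc'

SA = [10, 5, 17, 3, 11, 0, 6, 22, 12, 15, 21, 13, 9, 2, 16, 14, 1, 19, 7, 18, 4, 20, 8]
[i] adj suffixes → lcp
  [1] 10/5 → 2 ('ab')
  [2] 5/17 → 1 ('a')
  [3] 17/3 → 1 ('a')
  [4] 3/11 → 0 ('')
  [5] 11/0 → 1 ('b')
  [6] 0/6 → 2 ('bf')
  [7] 6/22 → 0 ('')
  [8] 22/12 → 1 ('c')
  [9] 12/15 → 1 ('c')
  [10] 15/21 → 0 ('')
  [11] 21/13 → 1 ('d')
  [12] 13/9 → 0 ('')
  [13] 9/2 → 2 ('ea')
  [14] 2/16 → 0 ('')
  [15] 16/14 → 1 ('f')
  [16] 14/1 → 1 ('f')
  [17] 1/19 → 1 ('f')
  [18] 19/7 → 2 ('fh')
  [19] 7/18 → 0 ('')
  [20] 18/4 → 0 ('')
  [21] 4/20 → 1 ('h')
  [22] 20/8 → 1 ('h')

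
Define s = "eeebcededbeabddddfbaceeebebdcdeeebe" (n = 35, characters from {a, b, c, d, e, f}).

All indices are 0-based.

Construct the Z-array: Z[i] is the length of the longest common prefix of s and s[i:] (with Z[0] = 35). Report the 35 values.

Z[0]=35
i=1: outside box; Z[1]=2 extend→box=[1,3)
i=2: min(r-i=1, Z[1]=2)=1; Z[2]=1
i=3: outside box; Z[3]=0
i=4: outside box; Z[4]=0
i=5: outside box; Z[5]=1 extend→box=[5,6)
i=6: outside box; Z[6]=0
i=7: outside box; Z[7]=1 extend→box=[7,8)
i=8: outside box; Z[8]=0
i=9: outside box; Z[9]=0
i=10: outside box; Z[10]=1 extend→box=[10,11)
i=11: outside box; Z[11]=0
i=12: outside box; Z[12]=0
i=13: outside box; Z[13]=0
i=14: outside box; Z[14]=0
i=15: outside box; Z[15]=0
i=16: outside box; Z[16]=0
i=17: outside box; Z[17]=0
i=18: outside box; Z[18]=0
i=19: outside box; Z[19]=0
i=20: outside box; Z[20]=0
i=21: outside box; Z[21]=4 extend→box=[21,25)
i=22: min(r-i=3, Z[1]=2)=2; Z[22]=2
i=23: min(r-i=2, Z[2]=1)=1; Z[23]=1
i=24: min(r-i=1, Z[3]=0)=0; Z[24]=0
i=25: outside box; Z[25]=1 extend→box=[25,26)
i=26: outside box; Z[26]=0
i=27: outside box; Z[27]=0
i=28: outside box; Z[28]=0
i=29: outside box; Z[29]=0
i=30: outside box; Z[30]=4 extend→box=[30,34)
i=31: min(r-i=3, Z[1]=2)=2; Z[31]=2
i=32: min(r-i=2, Z[2]=1)=1; Z[32]=1
i=33: min(r-i=1, Z[3]=0)=0; Z[33]=0
i=34: outside box; Z[34]=1 extend→box=[34,35)

[35, 2, 1, 0, 0, 1, 0, 1, 0, 0, 1, 0, 0, 0, 0, 0, 0, 0, 0, 0, 0, 4, 2, 1, 0, 1, 0, 0, 0, 0, 4, 2, 1, 0, 1]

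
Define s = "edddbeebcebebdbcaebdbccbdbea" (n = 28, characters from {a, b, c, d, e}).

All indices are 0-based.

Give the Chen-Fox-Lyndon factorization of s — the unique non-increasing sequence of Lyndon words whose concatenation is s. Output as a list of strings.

["e", "d", "d", "d", "bee", "bcebebd", "bc", "aebdbccbdbe", "a"]

emit factor 1: 'e' (i=0, period=1)
emit factor 2: 'd' (i=1, period=1)
emit factor 3: 'd' (i=2, period=1)
emit factor 4: 'd' (i=3, period=1)
emit factor 5: 'bee' (i=4, period=3)
emit factor 6: 'bcebebd' (i=7, period=7)
emit factor 7: 'bc' (i=14, period=2)
emit factor 8: 'aebdbccbdbe' (i=16, period=11)
emit factor 9: 'a' (i=27, period=1)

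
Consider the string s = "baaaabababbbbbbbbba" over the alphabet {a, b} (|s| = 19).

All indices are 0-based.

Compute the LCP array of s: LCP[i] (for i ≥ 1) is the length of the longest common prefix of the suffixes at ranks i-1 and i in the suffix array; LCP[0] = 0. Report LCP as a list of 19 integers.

[0, 1, 3, 2, 1, 4, 2, 0, 2, 2, 3, 1, 2, 3, 4, 5, 6, 7, 8]

sorted suffixes:
  #0 SA[0]=18  'a'
  #1 SA[1]=1  'aaaabababbbbbbbbba'
  #2 SA[2]=2  'aaabababbbbbbbbba'
  #3 SA[3]=3  'aabababbbbbbbbba'
  #4 SA[4]=4  'abababbbbbbbbba'
  #5 SA[5]=6  'ababbbbbbbbba'
  #6 SA[6]=8  'abbbbbbbbba'
  #7 SA[7]=17  'ba'
  #8 SA[8]=0  'baaaabababbbbbbbbba'
  #9 SA[9]=5  'bababbbbbbbbba'
  #10 SA[10]=7  'babbbbbbbbba'
  #11 SA[11]=16  'bba'
  #12 SA[12]=15  'bbba'
  #13 SA[13]=14  'bbbba'
  #14 SA[14]=13  'bbbbba'
  #15 SA[15]=12  'bbbbbba'
  #16 SA[16]=11  'bbbbbbba'
  #17 SA[17]=10  'bbbbbbbba'
  #18 SA[18]=9  'bbbbbbbbba'

SA = [18, 1, 2, 3, 4, 6, 8, 17, 0, 5, 7, 16, 15, 14, 13, 12, 11, 10, 9]
[i] adj suffixes → lcp
  [1] 18/1 → 1 ('a')
  [2] 1/2 → 3 ('aaa')
  [3] 2/3 → 2 ('aa')
  [4] 3/4 → 1 ('a')
  [5] 4/6 → 4 ('abab')
  [6] 6/8 → 2 ('ab')
  [7] 8/17 → 0 ('')
  [8] 17/0 → 2 ('ba')
  [9] 0/5 → 2 ('ba')
  [10] 5/7 → 3 ('bab')
  [11] 7/16 → 1 ('b')
  [12] 16/15 → 2 ('bb')
  [13] 15/14 → 3 ('bbb')
  [14] 14/13 → 4 ('bbbb')
  [15] 13/12 → 5 ('bbbbb')
  [16] 12/11 → 6 ('bbbbbb')
  [17] 11/10 → 7 ('bbbbbbb')
  [18] 10/9 → 8 ('bbbbbbbb')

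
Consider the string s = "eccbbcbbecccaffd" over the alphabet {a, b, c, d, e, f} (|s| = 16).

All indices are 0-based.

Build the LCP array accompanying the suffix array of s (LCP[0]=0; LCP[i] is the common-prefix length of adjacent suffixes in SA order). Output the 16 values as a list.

[0, 0, 2, 1, 1, 0, 1, 3, 1, 2, 2, 0, 0, 3, 0, 1]

sorted suffixes:
  #0 SA[0]=12  'affd'
  #1 SA[1]=3  'bbcbbecccaffd'
  #2 SA[2]=6  'bbecccaffd'
  #3 SA[3]=4  'bcbbecccaffd'
  #4 SA[4]=7  'becccaffd'
  #5 SA[5]=11  'caffd'
  #6 SA[6]=2  'cbbcbbecccaffd'
  #7 SA[7]=5  'cbbecccaffd'
  #8 SA[8]=10  'ccaffd'
  #9 SA[9]=1  'ccbbcbbecccaffd'
  #10 SA[10]=9  'cccaffd'
  #11 SA[11]=15  'd'
  #12 SA[12]=0  'eccbbcbbecccaffd'
  #13 SA[13]=8  'ecccaffd'
  #14 SA[14]=14  'fd'
  #15 SA[15]=13  'ffd'

SA = [12, 3, 6, 4, 7, 11, 2, 5, 10, 1, 9, 15, 0, 8, 14, 13]
rank  pair      lcp
   1  s[12:],s[3:]  0  ''
   2  s[3:],s[6:]  2  'bb'
   3  s[6:],s[4:]  1  'b'
   4  s[4:],s[7:]  1  'b'
   5  s[7:],s[11:]  0  ''
   6  s[11:],s[2:]  1  'c'
   7  s[2:],s[5:]  3  'cbb'
   8  s[5:],s[10:]  1  'c'
   9  s[10:],s[1:]  2  'cc'
  10  s[1:],s[9:]  2  'cc'
  11  s[9:],s[15:]  0  ''
  12  s[15:],s[0:]  0  ''
  13  s[0:],s[8:]  3  'ecc'
  14  s[8:],s[14:]  0  ''
  15  s[14:],s[13:]  1  'f'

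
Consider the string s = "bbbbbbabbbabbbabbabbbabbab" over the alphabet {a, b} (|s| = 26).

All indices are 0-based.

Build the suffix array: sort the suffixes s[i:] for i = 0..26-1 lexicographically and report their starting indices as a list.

[24, 21, 14, 17, 10, 6, 25, 23, 20, 13, 16, 9, 5, 22, 19, 12, 15, 8, 4, 18, 11, 7, 3, 2, 1, 0]

sorted suffixes:
  #0 SA[0]=24  'ab'
  #1 SA[1]=21  'abbab'
  #2 SA[2]=14  'abbabbbabbab'
  #3 SA[3]=17  'abbbabbab'
  #4 SA[4]=10  'abbbabbabbbabbab'
  #5 SA[5]=6  'abbbabbbabbabbbabbab'
  #6 SA[6]=25  'b'
  #7 SA[7]=23  'bab'
  #8 SA[8]=20  'babbab'
  #9 SA[9]=13  'babbabbbabbab'
  #10 SA[10]=16  'babbbabbab'
  #11 SA[11]=9  'babbbabbabbbabbab'
  #12 SA[12]=5  'babbbabbbabbabbbabbab'
  #13 SA[13]=22  'bbab'
  #14 SA[14]=19  'bbabbab'
  #15 SA[15]=12  'bbabbabbbabbab'
  #16 SA[16]=15  'bbabbbabbab'
  #17 SA[17]=8  'bbabbbabbabbbabbab'
  #18 SA[18]=4  'bbabbbabbbabbabbbabbab'
  #19 SA[19]=18  'bbbabbab'
  #20 SA[20]=11  'bbbabbabbbabbab'
  #21 SA[21]=7  'bbbabbbabbabbbabbab'
  #22 SA[22]=3  'bbbabbbabbbabbabbbabbab'
  #23 SA[23]=2  'bbbbabbbabbbabbabbbabbab'
  #24 SA[24]=1  'bbbbbabbbabbbabbabbbabbab'
  #25 SA[25]=0  'bbbbbbabbbabbbabbabbbabbab'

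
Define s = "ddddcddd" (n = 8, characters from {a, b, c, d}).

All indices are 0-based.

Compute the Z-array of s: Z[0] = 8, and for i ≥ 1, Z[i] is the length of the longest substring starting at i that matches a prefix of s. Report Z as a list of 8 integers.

Z[0]=8
i=1: outside box; Z[1]=3 extend→box=[1,4)
i=2: min(r-i=2, Z[1]=3)=2; Z[2]=2
i=3: min(r-i=1, Z[2]=2)=1; Z[3]=1
i=4: outside box; Z[4]=0
i=5: outside box; Z[5]=3 extend→box=[5,8)
i=6: min(r-i=2, Z[1]=3)=2; Z[6]=2
i=7: min(r-i=1, Z[2]=2)=1; Z[7]=1

[8, 3, 2, 1, 0, 3, 2, 1]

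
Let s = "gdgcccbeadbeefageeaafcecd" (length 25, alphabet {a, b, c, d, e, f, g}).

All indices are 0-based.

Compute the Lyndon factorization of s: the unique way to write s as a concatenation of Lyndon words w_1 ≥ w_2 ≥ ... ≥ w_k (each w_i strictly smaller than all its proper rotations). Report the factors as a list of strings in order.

emit factor 1: 'g' (i=0, period=1)
emit factor 2: 'dg' (i=1, period=2)
emit factor 3: 'c' (i=3, period=1)
emit factor 4: 'c' (i=4, period=1)
emit factor 5: 'c' (i=5, period=1)
emit factor 6: 'be' (i=6, period=2)
emit factor 7: 'adbeefagee' (i=8, period=10)
emit factor 8: 'aafcecd' (i=18, period=7)

["g", "dg", "c", "c", "c", "be", "adbeefagee", "aafcecd"]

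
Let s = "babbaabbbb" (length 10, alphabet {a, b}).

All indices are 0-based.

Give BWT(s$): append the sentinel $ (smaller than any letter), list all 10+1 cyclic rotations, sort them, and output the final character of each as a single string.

bbbabb$baba

rank  rotation     last
    0  $babbaabbbb  b
    1  aabbbb$babb  b
    2  abbaabbbb$b  b
    3  abbbb$babba  a
    4  b$babbaabbb  b
    5  baabbbb$bab  b
    6  babbaabbbb$  $
    7  bb$babbaabb  b
    8  bbaabbbb$ba  a
    9  bbb$babbaab  b
   10  bbbb$babbaa  a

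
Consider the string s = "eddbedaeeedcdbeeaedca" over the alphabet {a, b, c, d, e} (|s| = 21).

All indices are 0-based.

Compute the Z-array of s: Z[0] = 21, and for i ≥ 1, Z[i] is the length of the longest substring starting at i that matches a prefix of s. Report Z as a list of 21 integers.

Z[0]=21
i=1: i≥r, start 0; Z[1]=0
i=2: i≥r, start 0; Z[2]=0
i=3: i≥r, start 0; Z[3]=0
i=4: i≥r, start 0; Z[4]=2 scan→box=[4,6)
i=5: min(r-i=1, Z[1]=0)=0; Z[5]=0
i=6: i≥r, start 0; Z[6]=0
i=7: i≥r, start 0; Z[7]=1 scan→box=[7,8)
i=8: i≥r, start 0; Z[8]=1 scan→box=[8,9)
i=9: i≥r, start 0; Z[9]=2 scan→box=[9,11)
i=10: min(r-i=1, Z[1]=0)=0; Z[10]=0
i=11: i≥r, start 0; Z[11]=0
i=12: i≥r, start 0; Z[12]=0
i=13: i≥r, start 0; Z[13]=0
i=14: i≥r, start 0; Z[14]=1 scan→box=[14,15)
i=15: i≥r, start 0; Z[15]=1 scan→box=[15,16)
i=16: i≥r, start 0; Z[16]=0
i=17: i≥r, start 0; Z[17]=2 scan→box=[17,19)
i=18: min(r-i=1, Z[1]=0)=0; Z[18]=0
i=19: i≥r, start 0; Z[19]=0
i=20: i≥r, start 0; Z[20]=0

[21, 0, 0, 0, 2, 0, 0, 1, 1, 2, 0, 0, 0, 0, 1, 1, 0, 2, 0, 0, 0]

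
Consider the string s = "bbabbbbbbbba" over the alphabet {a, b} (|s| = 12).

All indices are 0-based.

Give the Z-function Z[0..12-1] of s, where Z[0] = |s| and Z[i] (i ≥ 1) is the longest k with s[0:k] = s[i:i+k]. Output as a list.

[12, 1, 0, 2, 2, 2, 2, 2, 2, 3, 1, 0]

Z[0]=12
i=1: i≥r, start 0; Z[1]=1 scan→box=[1,2)
i=2: i≥r, start 0; Z[2]=0
i=3: i≥r, start 0; Z[3]=2 scan→box=[3,5)
i=4: min(r-i=1, Z[1]=1)=1; Z[4]=2 scan→box=[4,6)
i=5: min(r-i=1, Z[1]=1)=1; Z[5]=2 scan→box=[5,7)
i=6: min(r-i=1, Z[1]=1)=1; Z[6]=2 scan→box=[6,8)
i=7: min(r-i=1, Z[1]=1)=1; Z[7]=2 scan→box=[7,9)
i=8: min(r-i=1, Z[1]=1)=1; Z[8]=2 scan→box=[8,10)
i=9: min(r-i=1, Z[1]=1)=1; Z[9]=3 scan→box=[9,12)
i=10: min(r-i=2, Z[1]=1)=1; Z[10]=1
i=11: min(r-i=1, Z[2]=0)=0; Z[11]=0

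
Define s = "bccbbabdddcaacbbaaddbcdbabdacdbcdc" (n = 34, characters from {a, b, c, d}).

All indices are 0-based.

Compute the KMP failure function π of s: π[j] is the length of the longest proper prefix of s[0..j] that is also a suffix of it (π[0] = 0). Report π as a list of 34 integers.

π[0] = 0
j=1 s[j]='c': π[1]=0 (border '')
j=2 s[j]='c': π[2]=0 (border '')
j=3 s[j]='b': π[3]=1 (border 'b')
j=4 s[j]='b': k: 1→0; π[4]=1 (border 'b')
j=5 s[j]='a': k: 1→0; π[5]=0 (border '')
j=6 s[j]='b': π[6]=1 (border 'b')
j=7 s[j]='d': k: 1→0; π[7]=0 (border '')
j=8 s[j]='d': π[8]=0 (border '')
j=9 s[j]='d': π[9]=0 (border '')
j=10 s[j]='c': π[10]=0 (border '')
j=11 s[j]='a': π[11]=0 (border '')
j=12 s[j]='a': π[12]=0 (border '')
j=13 s[j]='c': π[13]=0 (border '')
j=14 s[j]='b': π[14]=1 (border 'b')
j=15 s[j]='b': k: 1→0; π[15]=1 (border 'b')
j=16 s[j]='a': k: 1→0; π[16]=0 (border '')
j=17 s[j]='a': π[17]=0 (border '')
j=18 s[j]='d': π[18]=0 (border '')
j=19 s[j]='d': π[19]=0 (border '')
j=20 s[j]='b': π[20]=1 (border 'b')
j=21 s[j]='c': π[21]=2 (border 'bc')
j=22 s[j]='d': k: 2→0; π[22]=0 (border '')
j=23 s[j]='b': π[23]=1 (border 'b')
j=24 s[j]='a': k: 1→0; π[24]=0 (border '')
j=25 s[j]='b': π[25]=1 (border 'b')
j=26 s[j]='d': k: 1→0; π[26]=0 (border '')
j=27 s[j]='a': π[27]=0 (border '')
j=28 s[j]='c': π[28]=0 (border '')
j=29 s[j]='d': π[29]=0 (border '')
j=30 s[j]='b': π[30]=1 (border 'b')
j=31 s[j]='c': π[31]=2 (border 'bc')
j=32 s[j]='d': k: 2→0; π[32]=0 (border '')
j=33 s[j]='c': π[33]=0 (border '')

[0, 0, 0, 1, 1, 0, 1, 0, 0, 0, 0, 0, 0, 0, 1, 1, 0, 0, 0, 0, 1, 2, 0, 1, 0, 1, 0, 0, 0, 0, 1, 2, 0, 0]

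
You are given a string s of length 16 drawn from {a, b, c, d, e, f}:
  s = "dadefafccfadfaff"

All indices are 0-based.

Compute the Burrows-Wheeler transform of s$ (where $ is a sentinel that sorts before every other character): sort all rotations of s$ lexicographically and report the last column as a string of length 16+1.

fdffffc$aadfcedaa

rank  rotation           last
    0  $dadefafccfadfaff  f
    1  adefafccfadfaff$d  d
    2  adfaff$dadefafccf  f
    3  afccfadfaff$dadef  f
    4  aff$dadefafccfadf  f
    5  ccfadfaff$dadefaf  f
    6  cfadfaff$dadefafc  c
    7  dadefafccfadfaff$  $
    8  defafccfadfaff$da  a
    9  dfaff$dadefafccfa  a
   10  efafccfadfaff$dad  d
   11  f$dadefafccfadfaf  f
   12  fadfaff$dadefafcc  c
   13  fafccfadfaff$dade  e
   14  faff$dadefafccfad  d
   15  fccfadfaff$dadefa  a
   16  ff$dadefafccfadfa  a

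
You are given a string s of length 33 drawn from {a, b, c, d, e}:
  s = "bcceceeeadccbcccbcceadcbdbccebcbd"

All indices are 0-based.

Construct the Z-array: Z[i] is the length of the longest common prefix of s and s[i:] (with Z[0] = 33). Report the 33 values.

[33, 0, 0, 0, 0, 0, 0, 0, 0, 0, 0, 0, 3, 0, 0, 0, 4, 0, 0, 0, 0, 0, 0, 1, 0, 4, 0, 0, 0, 2, 0, 1, 0]

Z[0]=33
i=1: outside box; Z[1]=0
i=2: outside box; Z[2]=0
i=3: outside box; Z[3]=0
i=4: outside box; Z[4]=0
i=5: outside box; Z[5]=0
i=6: outside box; Z[6]=0
i=7: outside box; Z[7]=0
i=8: outside box; Z[8]=0
i=9: outside box; Z[9]=0
i=10: outside box; Z[10]=0
i=11: outside box; Z[11]=0
i=12: outside box; Z[12]=3 extend→box=[12,15)
i=13: min(r-i=2, Z[1]=0)=0; Z[13]=0
i=14: min(r-i=1, Z[2]=0)=0; Z[14]=0
i=15: outside box; Z[15]=0
i=16: outside box; Z[16]=4 extend→box=[16,20)
i=17: min(r-i=3, Z[1]=0)=0; Z[17]=0
i=18: min(r-i=2, Z[2]=0)=0; Z[18]=0
i=19: min(r-i=1, Z[3]=0)=0; Z[19]=0
i=20: outside box; Z[20]=0
i=21: outside box; Z[21]=0
i=22: outside box; Z[22]=0
i=23: outside box; Z[23]=1 extend→box=[23,24)
i=24: outside box; Z[24]=0
i=25: outside box; Z[25]=4 extend→box=[25,29)
i=26: min(r-i=3, Z[1]=0)=0; Z[26]=0
i=27: min(r-i=2, Z[2]=0)=0; Z[27]=0
i=28: min(r-i=1, Z[3]=0)=0; Z[28]=0
i=29: outside box; Z[29]=2 extend→box=[29,31)
i=30: min(r-i=1, Z[1]=0)=0; Z[30]=0
i=31: outside box; Z[31]=1 extend→box=[31,32)
i=32: outside box; Z[32]=0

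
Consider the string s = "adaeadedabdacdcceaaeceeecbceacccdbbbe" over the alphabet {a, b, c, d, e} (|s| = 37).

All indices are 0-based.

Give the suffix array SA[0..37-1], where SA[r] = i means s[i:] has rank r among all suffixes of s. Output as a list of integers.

[17, 8, 28, 11, 0, 4, 2, 18, 33, 34, 25, 9, 35, 24, 29, 30, 14, 31, 12, 15, 26, 20, 7, 10, 1, 32, 13, 5, 36, 16, 27, 3, 23, 19, 6, 22, 21]

sorted suffixes:
  #0 SA[0]=17  'aaeceeecbceacccdbbbe'
  #1 SA[1]=8  'abdacdcceaaeceeecbceacccdbbbe'
  #2 SA[2]=28  'acccdbbbe'
  #3 SA[3]=11  'acdcceaaeceeecbceacccdbbbe'
  #4 SA[4]=0  'adaeadedabdacdcceaaeceeecbceacccdbbbe'
  #5 SA[5]=4  'adedabdacdcceaaeceeecbceacccdbbbe'
  #6 SA[6]=2  'aeadedabdacdcceaaeceeecbceacccdbbbe'
  #7 SA[7]=18  'aeceeecbceacccdbbbe'
  #8 SA[8]=33  'bbbe'
  #9 SA[9]=34  'bbe'
  #10 SA[10]=25  'bceacccdbbbe'
  #11 SA[11]=9  'bdacdcceaaeceeecbceacccdbbbe'
  #12 SA[12]=35  'be'
  #13 SA[13]=24  'cbceacccdbbbe'
  #14 SA[14]=29  'cccdbbbe'
  #15 SA[15]=30  'ccdbbbe'
  #16 SA[16]=14  'cceaaeceeecbceacccdbbbe'
  #17 SA[17]=31  'cdbbbe'
  #18 SA[18]=12  'cdcceaaeceeecbceacccdbbbe'
  #19 SA[19]=15  'ceaaeceeecbceacccdbbbe'
  #20 SA[20]=26  'ceacccdbbbe'
  #21 SA[21]=20  'ceeecbceacccdbbbe'
  #22 SA[22]=7  'dabdacdcceaaeceeecbceacccdbbbe'
  #23 SA[23]=10  'dacdcceaaeceeecbceacccdbbbe'
  #24 SA[24]=1  'daeadedabdacdcceaaeceeecbceacccdbbbe'
  #25 SA[25]=32  'dbbbe'
  #26 SA[26]=13  'dcceaaeceeecbceacccdbbbe'
  #27 SA[27]=5  'dedabdacdcceaaeceeecbceacccdbbbe'
  #28 SA[28]=36  'e'
  #29 SA[29]=16  'eaaeceeecbceacccdbbbe'
  #30 SA[30]=27  'eacccdbbbe'
  #31 SA[31]=3  'eadedabdacdcceaaeceeecbceacccdbbbe'
  #32 SA[32]=23  'ecbceacccdbbbe'
  #33 SA[33]=19  'eceeecbceacccdbbbe'
  #34 SA[34]=6  'edabdacdcceaaeceeecbceacccdbbbe'
  #35 SA[35]=22  'eecbceacccdbbbe'
  #36 SA[36]=21  'eeecbceacccdbbbe'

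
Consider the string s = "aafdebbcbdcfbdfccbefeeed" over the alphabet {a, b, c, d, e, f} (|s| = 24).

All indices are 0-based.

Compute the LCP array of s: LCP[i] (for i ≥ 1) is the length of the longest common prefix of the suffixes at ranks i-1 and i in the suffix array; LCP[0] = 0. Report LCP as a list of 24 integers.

[0, 1, 0, 1, 1, 2, 1, 0, 2, 1, 1, 0, 1, 1, 1, 0, 1, 1, 2, 1, 0, 1, 1, 1]

rank→(start, suffix):
  0 → (0, 'aafdebbcbdcfbdfccbefeeed')
  1 → (1, 'afdebbcbdcfbdfccbefeeed')
  2 → (5, 'bbcbdcfbdfccbefeeed')
  3 → (6, 'bcbdcfbdfccbefeeed')
  4 → (8, 'bdcfbdfccbefeeed')
  5 → (12, 'bdfccbefeeed')
  6 → (17, 'befeeed')
  7 → (7, 'cbdcfbdfccbefeeed')
  8 → (16, 'cbefeeed')
  9 → (15, 'ccbefeeed')
  10 → (10, 'cfbdfccbefeeed')
  11 → (23, 'd')
  12 → (9, 'dcfbdfccbefeeed')
  13 → (3, 'debbcbdcfbdfccbefeeed')
  14 → (13, 'dfccbefeeed')
  15 → (4, 'ebbcbdcfbdfccbefeeed')
  16 → (22, 'ed')
  17 → (21, 'eed')
  18 → (20, 'eeed')
  19 → (18, 'efeeed')
  20 → (11, 'fbdfccbefeeed')
  21 → (14, 'fccbefeeed')
  22 → (2, 'fdebbcbdcfbdfccbefeeed')
  23 → (19, 'feeed')

SA = [0, 1, 5, 6, 8, 12, 17, 7, 16, 15, 10, 23, 9, 3, 13, 4, 22, 21, 20, 18, 11, 14, 2, 19]
[i] adj suffixes → lcp
  [1] 0/1 → 1 ('a')
  [2] 1/5 → 0 ('')
  [3] 5/6 → 1 ('b')
  [4] 6/8 → 1 ('b')
  [5] 8/12 → 2 ('bd')
  [6] 12/17 → 1 ('b')
  [7] 17/7 → 0 ('')
  [8] 7/16 → 2 ('cb')
  [9] 16/15 → 1 ('c')
  [10] 15/10 → 1 ('c')
  [11] 10/23 → 0 ('')
  [12] 23/9 → 1 ('d')
  [13] 9/3 → 1 ('d')
  [14] 3/13 → 1 ('d')
  [15] 13/4 → 0 ('')
  [16] 4/22 → 1 ('e')
  [17] 22/21 → 1 ('e')
  [18] 21/20 → 2 ('ee')
  [19] 20/18 → 1 ('e')
  [20] 18/11 → 0 ('')
  [21] 11/14 → 1 ('f')
  [22] 14/2 → 1 ('f')
  [23] 2/19 → 1 ('f')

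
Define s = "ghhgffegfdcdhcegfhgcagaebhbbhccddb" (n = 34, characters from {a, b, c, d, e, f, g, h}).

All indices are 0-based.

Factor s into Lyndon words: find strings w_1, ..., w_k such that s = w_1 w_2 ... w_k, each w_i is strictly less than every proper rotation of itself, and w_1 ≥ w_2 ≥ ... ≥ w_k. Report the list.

["ghh", "g", "f", "f", "egf", "d", "cdhcegfhg", "c", "ag", "aebhbbhccddb"]

emit factor 1: 'ghh' (i=0, period=3)
emit factor 2: 'g' (i=3, period=1)
emit factor 3: 'f' (i=4, period=1)
emit factor 4: 'f' (i=5, period=1)
emit factor 5: 'egf' (i=6, period=3)
emit factor 6: 'd' (i=9, period=1)
emit factor 7: 'cdhcegfhg' (i=10, period=9)
emit factor 8: 'c' (i=19, period=1)
emit factor 9: 'ag' (i=20, period=2)
emit factor 10: 'aebhbbhccddb' (i=22, period=12)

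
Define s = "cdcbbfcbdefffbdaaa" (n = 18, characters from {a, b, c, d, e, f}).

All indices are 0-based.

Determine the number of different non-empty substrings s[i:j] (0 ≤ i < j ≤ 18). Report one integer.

155

rank | idx | suffix
   0 |  17 | a
   1 |  16 | aa
   2 |  15 | aaa
   3 |   3 | bbfcbdefffbdaaa
   4 |  13 | bdaaa
   5 |   7 | bdefffbdaaa
   6 |   4 | bfcbdefffbdaaa
   7 |   2 | cbbfcbdefffbdaaa
   8 |   6 | cbdefffbdaaa
   9 |   0 | cdcbbfcbdefffbdaaa
  10 |  14 | daaa
  11 |   1 | dcbbfcbdefffbdaaa
  12 |   8 | defffbdaaa
  13 |   9 | efffbdaaa
  14 |  12 | fbdaaa
  15 |   5 | fcbdefffbdaaa
  16 |  11 | ffbdaaa
  17 |  10 | fffbdaaa

SA = [17, 16, 15, 3, 13, 7, 4, 2, 6, 0, 14, 1, 8, 9, 12, 5, 11, 10]
rank  pair      lcp
   1  s[17:],s[16:]  1  'a'
   2  s[16:],s[15:]  2  'aa'
   3  s[15:],s[3:]  0  ''
   4  s[3:],s[13:]  1  'b'
   5  s[13:],s[7:]  2  'bd'
   6  s[7:],s[4:]  1  'b'
   7  s[4:],s[2:]  0  ''
   8  s[2:],s[6:]  2  'cb'
   9  s[6:],s[0:]  1  'c'
  10  s[0:],s[14:]  0  ''
  11  s[14:],s[1:]  1  'd'
  12  s[1:],s[8:]  1  'd'
  13  s[8:],s[9:]  0  ''
  14  s[9:],s[12:]  0  ''
  15  s[12:],s[5:]  1  'f'
  16  s[5:],s[11:]  1  'f'
  17  s[11:],s[10:]  2  'ff'

n(n+1)/2 = 18·19/2 = 171
Σ LCP = 0 + 1 + 2 + 0 + 1 + 2 + 1 + 0 + 2 + 1 + 0 + 1 + 1 + 0 + 0 + 1 + 1 + 2 = 16
distinct = 171 − 16 = 155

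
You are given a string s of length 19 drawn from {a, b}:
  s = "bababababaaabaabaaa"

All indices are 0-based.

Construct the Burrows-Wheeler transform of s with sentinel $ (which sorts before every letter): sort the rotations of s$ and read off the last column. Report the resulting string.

rank  rotation              last
    0  $bababababaaabaabaaa  a
    1  a$bababababaaabaabaa  a
    2  aa$bababababaaabaaba  a
    3  aaa$bababababaaabaab  b
    4  aaabaabaaa$babababab  b
    5  aabaaa$bababababaaab  b
    6  aabaabaaa$bababababa  a
    7  abaaa$bababababaaaba  a
    8  abaaabaabaaa$bababab  b
    9  abaabaaa$bababababaa  a
   10  ababaaabaabaaa$babab  b
   11  abababaaabaabaaa$bab  b
   12  ababababaaabaabaaa$b  b
   13  baaa$bababababaaabaa  a
   14  baaabaabaaa$babababa  a
   15  baabaaa$bababababaaa  a
   16  babaaabaabaaa$bababa  a
   17  bababaaabaabaaa$baba  a
   18  babababaaabaabaaa$ba  a
   19  bababababaaabaabaaa$  $

aaabbbaababbbaaaaaa$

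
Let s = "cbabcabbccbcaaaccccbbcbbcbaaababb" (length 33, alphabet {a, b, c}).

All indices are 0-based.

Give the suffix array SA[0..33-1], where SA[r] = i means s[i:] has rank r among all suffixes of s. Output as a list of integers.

rank→(start, suffix):
  0 → (26, 'aaababb')
  1 → (12, 'aaaccccbbcbbcbaaababb')
  2 → (27, 'aababb')
  3 → (13, 'aaccccbbcbbcbaaababb')
  4 → (28, 'ababb')
  5 → (30, 'abb')
  6 → (5, 'abbccbcaaaccccbbcbbcbaaababb')
  7 → (2, 'abcabbccbcaaaccccbbcbbcbaaababb')
  8 → (14, 'accccbbcbbcbaaababb')
  9 → (32, 'b')
  10 → (25, 'baaababb')
  11 → (29, 'babb')
  12 → (1, 'babcabbccbcaaaccccbbcbbcbaaababb')
  13 → (31, 'bb')
  14 → (22, 'bbcbaaababb')
  15 → (19, 'bbcbbcbaaababb')
  16 → (6, 'bbccbcaaaccccbbcbbcbaaababb')
  17 → (10, 'bcaaaccccbbcbbcbaaababb')
  18 → (3, 'bcabbccbcaaaccccbbcbbcbaaababb')
  19 → (23, 'bcbaaababb')
  20 → (20, 'bcbbcbaaababb')
  21 → (7, 'bccbcaaaccccbbcbbcbaaababb')
  22 → (11, 'caaaccccbbcbbcbaaababb')
  23 → (4, 'cabbccbcaaaccccbbcbbcbaaababb')
  24 → (24, 'cbaaababb')
  25 → (0, 'cbabcabbccbcaaaccccbbcbbcbaaababb')
  26 → (21, 'cbbcbaaababb')
  27 → (18, 'cbbcbbcbaaababb')
  28 → (9, 'cbcaaaccccbbcbbcbaaababb')
  29 → (17, 'ccbbcbbcbaaababb')
  30 → (8, 'ccbcaaaccccbbcbbcbaaababb')
  31 → (16, 'cccbbcbbcbaaababb')
  32 → (15, 'ccccbbcbbcbaaababb')

[26, 12, 27, 13, 28, 30, 5, 2, 14, 32, 25, 29, 1, 31, 22, 19, 6, 10, 3, 23, 20, 7, 11, 4, 24, 0, 21, 18, 9, 17, 8, 16, 15]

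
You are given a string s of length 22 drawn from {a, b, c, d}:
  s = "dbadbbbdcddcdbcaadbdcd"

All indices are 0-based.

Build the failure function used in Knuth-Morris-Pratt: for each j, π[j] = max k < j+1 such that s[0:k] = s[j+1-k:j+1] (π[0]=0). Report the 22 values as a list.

π[0] = 0
j=1 s[j]='b': π[1]=0 (border '')
j=2 s[j]='a': π[2]=0 (border '')
j=3 s[j]='d': π[3]=1 (border 'd')
j=4 s[j]='b': π[4]=2 (border 'db')
j=5 s[j]='b': k: 2→0; π[5]=0 (border '')
j=6 s[j]='b': π[6]=0 (border '')
j=7 s[j]='d': π[7]=1 (border 'd')
j=8 s[j]='c': k: 1→0; π[8]=0 (border '')
j=9 s[j]='d': π[9]=1 (border 'd')
j=10 s[j]='d': k: 1→0; π[10]=1 (border 'd')
j=11 s[j]='c': k: 1→0; π[11]=0 (border '')
j=12 s[j]='d': π[12]=1 (border 'd')
j=13 s[j]='b': π[13]=2 (border 'db')
j=14 s[j]='c': k: 2→0; π[14]=0 (border '')
j=15 s[j]='a': π[15]=0 (border '')
j=16 s[j]='a': π[16]=0 (border '')
j=17 s[j]='d': π[17]=1 (border 'd')
j=18 s[j]='b': π[18]=2 (border 'db')
j=19 s[j]='d': k: 2→0; π[19]=1 (border 'd')
j=20 s[j]='c': k: 1→0; π[20]=0 (border '')
j=21 s[j]='d': π[21]=1 (border 'd')

[0, 0, 0, 1, 2, 0, 0, 1, 0, 1, 1, 0, 1, 2, 0, 0, 0, 1, 2, 1, 0, 1]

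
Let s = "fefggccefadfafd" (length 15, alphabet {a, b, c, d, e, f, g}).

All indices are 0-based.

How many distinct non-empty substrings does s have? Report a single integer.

sorted suffixes:
  #0 SA[0]=9  'adfafd'
  #1 SA[1]=12  'afd'
  #2 SA[2]=5  'ccefadfafd'
  #3 SA[3]=6  'cefadfafd'
  #4 SA[4]=14  'd'
  #5 SA[5]=10  'dfafd'
  #6 SA[6]=7  'efadfafd'
  #7 SA[7]=1  'efggccefadfafd'
  #8 SA[8]=8  'fadfafd'
  #9 SA[9]=11  'fafd'
  #10 SA[10]=13  'fd'
  #11 SA[11]=0  'fefggccefadfafd'
  #12 SA[12]=2  'fggccefadfafd'
  #13 SA[13]=4  'gccefadfafd'
  #14 SA[14]=3  'ggccefadfafd'

SA = [9, 12, 5, 6, 14, 10, 7, 1, 8, 11, 13, 0, 2, 4, 3]
[i] adj suffixes → lcp
  [1] 9/12 → 1 ('a')
  [2] 12/5 → 0 ('')
  [3] 5/6 → 1 ('c')
  [4] 6/14 → 0 ('')
  [5] 14/10 → 1 ('d')
  [6] 10/7 → 0 ('')
  [7] 7/1 → 2 ('ef')
  [8] 1/8 → 0 ('')
  [9] 8/11 → 2 ('fa')
  [10] 11/13 → 1 ('f')
  [11] 13/0 → 1 ('f')
  [12] 0/2 → 1 ('f')
  [13] 2/4 → 0 ('')
  [14] 4/3 → 1 ('g')

n(n+1)/2 = 15·16/2 = 120
Σ LCP = 0 + 1 + 0 + 1 + 0 + 1 + 0 + 2 + 0 + 2 + 1 + 1 + 1 + 0 + 1 = 11
distinct = 120 − 11 = 109

109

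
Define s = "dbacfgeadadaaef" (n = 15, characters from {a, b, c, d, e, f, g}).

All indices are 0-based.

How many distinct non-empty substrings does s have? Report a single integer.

109

rank | idx | suffix
   0 |  11 | aaef
   1 |   2 | acfgeadadaaef
   2 |   9 | adaaef
   3 |   7 | adadaaef
   4 |  12 | aef
   5 |   1 | bacfgeadadaaef
   6 |   3 | cfgeadadaaef
   7 |  10 | daaef
   8 |   8 | dadaaef
   9 |   0 | dbacfgeadadaaef
  10 |   6 | eadadaaef
  11 |  13 | ef
  12 |  14 | f
  13 |   4 | fgeadadaaef
  14 |   5 | geadadaaef

SA = [11, 2, 9, 7, 12, 1, 3, 10, 8, 0, 6, 13, 14, 4, 5]
rank  pair      lcp
   1  s[11:],s[2:]  1  'a'
   2  s[2:],s[9:]  1  'a'
   3  s[9:],s[7:]  3  'ada'
   4  s[7:],s[12:]  1  'a'
   5  s[12:],s[1:]  0  ''
   6  s[1:],s[3:]  0  ''
   7  s[3:],s[10:]  0  ''
   8  s[10:],s[8:]  2  'da'
   9  s[8:],s[0:]  1  'd'
  10  s[0:],s[6:]  0  ''
  11  s[6:],s[13:]  1  'e'
  12  s[13:],s[14:]  0  ''
  13  s[14:],s[4:]  1  'f'
  14  s[4:],s[5:]  0  ''

n(n+1)/2 = 15·16/2 = 120
Σ LCP = 0 + 1 + 1 + 3 + 1 + 0 + 0 + 0 + 2 + 1 + 0 + 1 + 0 + 1 + 0 = 11
distinct = 120 − 11 = 109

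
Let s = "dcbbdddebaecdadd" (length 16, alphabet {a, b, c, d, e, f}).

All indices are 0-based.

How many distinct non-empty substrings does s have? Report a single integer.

123

rank | idx | suffix
   0 |  13 | add
   1 |   9 | aecdadd
   2 |   8 | baecdadd
   3 |   2 | bbdddebaecdadd
   4 |   3 | bdddebaecdadd
   5 |   1 | cbbdddebaecdadd
   6 |  11 | cdadd
   7 |  15 | d
   8 |  12 | dadd
   9 |   0 | dcbbdddebaecdadd
  10 |  14 | dd
  11 |   4 | dddebaecdadd
  12 |   5 | ddebaecdadd
  13 |   6 | debaecdadd
  14 |   7 | ebaecdadd
  15 |  10 | ecdadd

SA = [13, 9, 8, 2, 3, 1, 11, 15, 12, 0, 14, 4, 5, 6, 7, 10]
rank  pair      lcp
   1  s[13:],s[9:]  1  'a'
   2  s[9:],s[8:]  0  ''
   3  s[8:],s[2:]  1  'b'
   4  s[2:],s[3:]  1  'b'
   5  s[3:],s[1:]  0  ''
   6  s[1:],s[11:]  1  'c'
   7  s[11:],s[15:]  0  ''
   8  s[15:],s[12:]  1  'd'
   9  s[12:],s[0:]  1  'd'
  10  s[0:],s[14:]  1  'd'
  11  s[14:],s[4:]  2  'dd'
  12  s[4:],s[5:]  2  'dd'
  13  s[5:],s[6:]  1  'd'
  14  s[6:],s[7:]  0  ''
  15  s[7:],s[10:]  1  'e'

n(n+1)/2 = 16·17/2 = 136
Σ LCP = 0 + 1 + 0 + 1 + 1 + 0 + 1 + 0 + 1 + 1 + 1 + 2 + 2 + 1 + 0 + 1 = 13
distinct = 136 − 13 = 123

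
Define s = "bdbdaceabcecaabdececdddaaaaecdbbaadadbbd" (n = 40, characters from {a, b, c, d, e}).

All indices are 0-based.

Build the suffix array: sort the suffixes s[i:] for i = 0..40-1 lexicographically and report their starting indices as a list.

[23, 24, 12, 32, 25, 7, 13, 4, 33, 35, 26, 31, 30, 37, 8, 38, 2, 0, 14, 11, 28, 19, 5, 9, 17, 39, 22, 3, 34, 29, 36, 1, 21, 20, 15, 6, 10, 27, 18, 16]

sorted suffixes:
  #0 SA[0]=23  'aaaaecdbbaadadbbd'
  #1 SA[1]=24  'aaaecdbbaadadbbd'
  #2 SA[2]=12  'aabdececdddaaaaecdbbaadadbbd'
  #3 SA[3]=32  'aadadbbd'
  #4 SA[4]=25  'aaecdbbaadadbbd'
  #5 SA[5]=7  'abcecaabdececdddaaaaecdbbaadadbbd'
  #6 SA[6]=13  'abdececdddaaaaecdbbaadadbbd'
  #7 SA[7]=4  'aceabcecaabdececdddaaaaecdbbaadadbbd'
  #8 SA[8]=33  'adadbbd'
  #9 SA[9]=35  'adbbd'
  #10 SA[10]=26  'aecdbbaadadbbd'
  #11 SA[11]=31  'baadadbbd'
  #12 SA[12]=30  'bbaadadbbd'
  #13 SA[13]=37  'bbd'
  #14 SA[14]=8  'bcecaabdececdddaaaaecdbbaadadbbd'
  #15 SA[15]=38  'bd'
  #16 SA[16]=2  'bdaceabcecaabdececdddaaaaecdbbaadadbbd'
  #17 SA[17]=0  'bdbdaceabcecaabdececdddaaaaecdbbaadadbbd'
  #18 SA[18]=14  'bdececdddaaaaecdbbaadadbbd'
  #19 SA[19]=11  'caabdececdddaaaaecdbbaadadbbd'
  #20 SA[20]=28  'cdbbaadadbbd'
  #21 SA[21]=19  'cdddaaaaecdbbaadadbbd'
  #22 SA[22]=5  'ceabcecaabdececdddaaaaecdbbaadadbbd'
  #23 SA[23]=9  'cecaabdececdddaaaaecdbbaadadbbd'
  #24 SA[24]=17  'cecdddaaaaecdbbaadadbbd'
  #25 SA[25]=39  'd'
  #26 SA[26]=22  'daaaaecdbbaadadbbd'
  #27 SA[27]=3  'daceabcecaabdececdddaaaaecdbbaadadbbd'
  #28 SA[28]=34  'dadbbd'
  #29 SA[29]=29  'dbbaadadbbd'
  #30 SA[30]=36  'dbbd'
  #31 SA[31]=1  'dbdaceabcecaabdececdddaaaaecdbbaadadbbd'
  #32 SA[32]=21  'ddaaaaecdbbaadadbbd'
  #33 SA[33]=20  'dddaaaaecdbbaadadbbd'
  #34 SA[34]=15  'dececdddaaaaecdbbaadadbbd'
  #35 SA[35]=6  'eabcecaabdececdddaaaaecdbbaadadbbd'
  #36 SA[36]=10  'ecaabdececdddaaaaecdbbaadadbbd'
  #37 SA[37]=27  'ecdbbaadadbbd'
  #38 SA[38]=18  'ecdddaaaaecdbbaadadbbd'
  #39 SA[39]=16  'ececdddaaaaecdbbaadadbbd'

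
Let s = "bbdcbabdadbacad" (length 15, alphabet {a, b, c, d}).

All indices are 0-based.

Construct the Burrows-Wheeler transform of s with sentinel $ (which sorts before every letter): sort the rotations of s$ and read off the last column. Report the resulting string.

dbbcdcd$abadabab

rank  rotation          last
    0  $bbdcbabdadbacad  d
    1  abdadbacad$bbdcb  b
    2  acad$bbdcbabdadb  b
    3  ad$bbdcbabdadbac  c
    4  adbacad$bbdcbabd  d
    5  babdadbacad$bbdc  c
    6  bacad$bbdcbabdad  d
    7  bbdcbabdadbacad$  $
    8  bdadbacad$bbdcba  a
    9  bdcbabdadbacad$b  b
   10  cad$bbdcbabdadba  a
   11  cbabdadbacad$bbd  d
   12  d$bbdcbabdadbaca  a
   13  dadbacad$bbdcbab  b
   14  dbacad$bbdcbabda  a
   15  dcbabdadbacad$bb  b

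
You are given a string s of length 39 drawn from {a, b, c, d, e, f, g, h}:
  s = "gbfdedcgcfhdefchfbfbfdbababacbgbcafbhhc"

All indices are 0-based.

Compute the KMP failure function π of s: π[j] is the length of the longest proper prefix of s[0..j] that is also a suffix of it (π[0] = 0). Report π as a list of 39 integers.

[0, 0, 0, 0, 0, 0, 0, 1, 0, 0, 0, 0, 0, 0, 0, 0, 0, 0, 0, 0, 0, 0, 0, 0, 0, 0, 0, 0, 0, 0, 1, 2, 0, 0, 0, 0, 0, 0, 0]

π[0] = 0
j=1 s[j]='b': π[1]=0 (border '')
j=2 s[j]='f': π[2]=0 (border '')
j=3 s[j]='d': π[3]=0 (border '')
j=4 s[j]='e': π[4]=0 (border '')
j=5 s[j]='d': π[5]=0 (border '')
j=6 s[j]='c': π[6]=0 (border '')
j=7 s[j]='g': π[7]=1 (border 'g')
j=8 s[j]='c': k: 1→0; π[8]=0 (border '')
j=9 s[j]='f': π[9]=0 (border '')
j=10 s[j]='h': π[10]=0 (border '')
j=11 s[j]='d': π[11]=0 (border '')
j=12 s[j]='e': π[12]=0 (border '')
j=13 s[j]='f': π[13]=0 (border '')
j=14 s[j]='c': π[14]=0 (border '')
j=15 s[j]='h': π[15]=0 (border '')
j=16 s[j]='f': π[16]=0 (border '')
j=17 s[j]='b': π[17]=0 (border '')
j=18 s[j]='f': π[18]=0 (border '')
j=19 s[j]='b': π[19]=0 (border '')
j=20 s[j]='f': π[20]=0 (border '')
j=21 s[j]='d': π[21]=0 (border '')
j=22 s[j]='b': π[22]=0 (border '')
j=23 s[j]='a': π[23]=0 (border '')
j=24 s[j]='b': π[24]=0 (border '')
j=25 s[j]='a': π[25]=0 (border '')
j=26 s[j]='b': π[26]=0 (border '')
j=27 s[j]='a': π[27]=0 (border '')
j=28 s[j]='c': π[28]=0 (border '')
j=29 s[j]='b': π[29]=0 (border '')
j=30 s[j]='g': π[30]=1 (border 'g')
j=31 s[j]='b': π[31]=2 (border 'gb')
j=32 s[j]='c': k: 2→0; π[32]=0 (border '')
j=33 s[j]='a': π[33]=0 (border '')
j=34 s[j]='f': π[34]=0 (border '')
j=35 s[j]='b': π[35]=0 (border '')
j=36 s[j]='h': π[36]=0 (border '')
j=37 s[j]='h': π[37]=0 (border '')
j=38 s[j]='c': π[38]=0 (border '')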